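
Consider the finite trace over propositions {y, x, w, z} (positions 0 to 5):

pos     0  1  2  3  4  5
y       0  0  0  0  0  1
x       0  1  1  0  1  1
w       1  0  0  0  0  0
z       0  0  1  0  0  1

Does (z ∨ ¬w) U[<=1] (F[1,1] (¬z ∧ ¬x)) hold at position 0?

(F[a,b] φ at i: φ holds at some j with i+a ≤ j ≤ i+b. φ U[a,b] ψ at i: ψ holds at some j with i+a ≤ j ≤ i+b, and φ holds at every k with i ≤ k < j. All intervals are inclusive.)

Need some j in [0,1] with F[1,1] (¬z ∧ ¬x), and (z ∨ ¬w) at every k in [0,j-1].
  j=0: F[1,1] (¬z ∧ ¬x) — fails (none in [1,1]).
  j=1: F[1,1] (¬z ∧ ¬x) — fails (none in [2,2]).
No j in the window works → until fails.

Does not hold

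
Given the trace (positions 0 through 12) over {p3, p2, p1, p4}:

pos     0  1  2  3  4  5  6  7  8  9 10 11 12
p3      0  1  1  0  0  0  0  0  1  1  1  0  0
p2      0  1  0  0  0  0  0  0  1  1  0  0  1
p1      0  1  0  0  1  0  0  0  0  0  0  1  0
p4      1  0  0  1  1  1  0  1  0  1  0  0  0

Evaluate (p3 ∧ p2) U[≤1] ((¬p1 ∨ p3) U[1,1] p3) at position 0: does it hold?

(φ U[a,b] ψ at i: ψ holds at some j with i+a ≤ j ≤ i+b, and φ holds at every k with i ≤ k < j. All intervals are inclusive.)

Need some j in [0,1] with ((¬p1 ∨ p3) U[1,1] p3), and (p3 ∧ p2) at every k in [0,j-1].
  j=0: ((¬p1 ∨ p3) U[1,1] p3) holds; no prefix to check → satisfied.

Yes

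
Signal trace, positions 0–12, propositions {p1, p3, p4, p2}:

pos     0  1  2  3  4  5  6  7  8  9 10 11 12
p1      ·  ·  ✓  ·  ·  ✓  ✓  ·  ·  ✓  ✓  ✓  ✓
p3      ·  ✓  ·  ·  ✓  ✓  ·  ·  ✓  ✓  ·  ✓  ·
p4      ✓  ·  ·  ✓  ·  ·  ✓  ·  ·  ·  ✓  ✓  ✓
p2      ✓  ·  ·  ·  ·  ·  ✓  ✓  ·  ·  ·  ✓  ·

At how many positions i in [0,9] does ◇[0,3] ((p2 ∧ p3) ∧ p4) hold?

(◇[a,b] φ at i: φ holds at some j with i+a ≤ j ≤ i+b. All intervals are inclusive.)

2

Evaluate at each i in [0,9]:
  i=0: ✗ (none in [0,3])
  i=1: ✗ (none in [1,4])
  i=2: ✗ (none in [2,5])
  i=3: ✗ (none in [3,6])
  i=4: ✗ (none in [4,7])
  i=5: ✗ (none in [5,8])
  i=6: ✗ (none in [6,9])
  i=7: ✗ (none in [7,10])
  i=8: ✓ (witness j=11)
  i=9: ✓ (witness j=11)
Positions where it holds: {8, 9} → 2.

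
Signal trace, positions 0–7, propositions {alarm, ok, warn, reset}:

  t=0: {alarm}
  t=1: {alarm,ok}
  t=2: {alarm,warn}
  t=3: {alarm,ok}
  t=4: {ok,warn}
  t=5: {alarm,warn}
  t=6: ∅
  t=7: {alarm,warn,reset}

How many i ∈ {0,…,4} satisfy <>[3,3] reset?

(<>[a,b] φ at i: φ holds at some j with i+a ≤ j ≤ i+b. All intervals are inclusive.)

1

Evaluate at each i in [0,4]:
  i=0: ✗ (none in [3,3])
  i=1: ✗ (none in [4,4])
  i=2: ✗ (none in [5,5])
  i=3: ✗ (none in [6,6])
  i=4: ✓ (witness j=7)
Positions where it holds: {4} → 1.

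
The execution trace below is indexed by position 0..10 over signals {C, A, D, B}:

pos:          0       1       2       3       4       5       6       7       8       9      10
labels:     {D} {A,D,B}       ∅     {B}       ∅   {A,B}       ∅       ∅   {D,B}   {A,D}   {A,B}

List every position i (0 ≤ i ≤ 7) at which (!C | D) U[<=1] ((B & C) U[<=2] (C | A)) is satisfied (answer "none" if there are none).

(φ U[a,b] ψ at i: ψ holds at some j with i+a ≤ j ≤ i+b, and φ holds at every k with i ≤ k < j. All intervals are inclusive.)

Evaluate at each i in [0,7]:
  i=0: ✓ (rhs at j=1; lhs holds on [0,0])
  i=1: ✓ (rhs at j=1)
  i=2: ✗ (no rhs in [2,3])
  i=3: ✗ (no rhs in [3,4])
  i=4: ✓ (rhs at j=5; lhs holds on [4,4])
  i=5: ✓ (rhs at j=5)
  i=6: ✗ (no rhs in [6,7])
  i=7: ✗ (no rhs in [7,8])

0, 1, 4, 5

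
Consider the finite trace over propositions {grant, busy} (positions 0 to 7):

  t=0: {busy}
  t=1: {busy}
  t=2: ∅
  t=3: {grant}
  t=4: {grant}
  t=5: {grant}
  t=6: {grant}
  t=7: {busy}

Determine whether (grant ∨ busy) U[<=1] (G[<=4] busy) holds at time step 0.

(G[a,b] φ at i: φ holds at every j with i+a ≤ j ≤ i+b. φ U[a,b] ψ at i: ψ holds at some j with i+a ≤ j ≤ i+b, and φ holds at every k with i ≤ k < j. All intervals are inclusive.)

Need some j in [0,1] with G[<=4] busy, and (grant ∨ busy) at every k in [0,j-1].
  j=0: G[<=4] busy — fails at 2.
  j=1: G[<=4] busy — fails at 2.
No j in the window works → until fails.

False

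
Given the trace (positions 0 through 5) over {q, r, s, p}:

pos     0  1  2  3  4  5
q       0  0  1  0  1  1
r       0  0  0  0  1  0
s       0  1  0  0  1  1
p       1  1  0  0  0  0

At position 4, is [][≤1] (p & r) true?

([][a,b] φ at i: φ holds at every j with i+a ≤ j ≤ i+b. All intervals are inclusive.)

Check (p & r) at every j in [4,5]:
  j=4: false
  j=5: false
Fails at j=4 → formula fails.

No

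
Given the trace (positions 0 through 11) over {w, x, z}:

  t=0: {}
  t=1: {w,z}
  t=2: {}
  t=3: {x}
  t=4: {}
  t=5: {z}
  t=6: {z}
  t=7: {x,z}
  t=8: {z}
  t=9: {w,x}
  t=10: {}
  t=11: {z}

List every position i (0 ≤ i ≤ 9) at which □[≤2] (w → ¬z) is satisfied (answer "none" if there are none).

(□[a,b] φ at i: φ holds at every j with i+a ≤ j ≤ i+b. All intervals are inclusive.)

2, 3, 4, 5, 6, 7, 8, 9

Evaluate at each i in [0,9]:
  i=0: ✗ (fails at j=1)
  i=1: ✗ (fails at j=1)
  i=2: ✓ (all of [2,4])
  i=3: ✓ (all of [3,5])
  i=4: ✓ (all of [4,6])
  i=5: ✓ (all of [5,7])
  i=6: ✓ (all of [6,8])
  i=7: ✓ (all of [7,9])
  i=8: ✓ (all of [8,10])
  i=9: ✓ (all of [9,11])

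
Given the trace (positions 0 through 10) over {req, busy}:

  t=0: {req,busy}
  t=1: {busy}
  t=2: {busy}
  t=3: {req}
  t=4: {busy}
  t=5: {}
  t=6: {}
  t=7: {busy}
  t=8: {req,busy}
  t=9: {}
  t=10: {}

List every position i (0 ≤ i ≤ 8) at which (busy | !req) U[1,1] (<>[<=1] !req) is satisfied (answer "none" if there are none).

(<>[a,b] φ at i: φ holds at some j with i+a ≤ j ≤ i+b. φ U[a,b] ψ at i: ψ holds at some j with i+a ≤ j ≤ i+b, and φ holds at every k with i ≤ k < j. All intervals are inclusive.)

Evaluate at each i in [0,8]:
  i=0: ✓ (rhs at j=1; lhs holds on [0,0])
  i=1: ✓ (rhs at j=2; lhs holds on [1,1])
  i=2: ✓ (rhs at j=3; lhs holds on [2,2])
  i=3: ✗ (lhs fails at k=3 before rhs at j=4)
  i=4: ✓ (rhs at j=5; lhs holds on [4,4])
  i=5: ✓ (rhs at j=6; lhs holds on [5,5])
  i=6: ✓ (rhs at j=7; lhs holds on [6,6])
  i=7: ✓ (rhs at j=8; lhs holds on [7,7])
  i=8: ✓ (rhs at j=9; lhs holds on [8,8])

0, 1, 2, 4, 5, 6, 7, 8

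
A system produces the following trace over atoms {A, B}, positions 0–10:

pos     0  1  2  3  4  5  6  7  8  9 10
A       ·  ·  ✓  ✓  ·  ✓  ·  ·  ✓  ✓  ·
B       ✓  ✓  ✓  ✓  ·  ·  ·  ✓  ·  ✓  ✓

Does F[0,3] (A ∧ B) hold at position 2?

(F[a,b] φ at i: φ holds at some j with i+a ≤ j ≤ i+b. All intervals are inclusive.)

Check (A ∧ B) at each j in [2,5]:
  j=2: true
  j=3: true
  j=4: false
  j=5: false
Found at j=2 → formula holds.

Holds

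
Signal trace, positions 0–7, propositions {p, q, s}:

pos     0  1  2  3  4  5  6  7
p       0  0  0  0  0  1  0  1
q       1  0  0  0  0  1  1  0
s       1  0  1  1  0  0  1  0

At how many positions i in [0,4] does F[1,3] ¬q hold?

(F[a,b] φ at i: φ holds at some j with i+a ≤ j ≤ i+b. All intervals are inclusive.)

5

Evaluate at each i in [0,4]:
  i=0: ✓ (witness j=1)
  i=1: ✓ (witness j=2)
  i=2: ✓ (witness j=3)
  i=3: ✓ (witness j=4)
  i=4: ✓ (witness j=7)
Positions where it holds: {0, 1, 2, 3, 4} → 5.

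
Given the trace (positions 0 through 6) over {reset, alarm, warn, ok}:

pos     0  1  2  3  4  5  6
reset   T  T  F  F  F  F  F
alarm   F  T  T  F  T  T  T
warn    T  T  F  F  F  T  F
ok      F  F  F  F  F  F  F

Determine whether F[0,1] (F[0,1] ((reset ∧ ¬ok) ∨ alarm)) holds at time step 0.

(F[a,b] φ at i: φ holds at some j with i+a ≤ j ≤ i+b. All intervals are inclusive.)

Check F[0,1] ((reset ∧ ¬ok) ∨ alarm) at each j in [0,1]:
  j=0: holds (witness at 0)
  j=1: holds (witness at 1)
Found at j=0 → formula holds.

Yes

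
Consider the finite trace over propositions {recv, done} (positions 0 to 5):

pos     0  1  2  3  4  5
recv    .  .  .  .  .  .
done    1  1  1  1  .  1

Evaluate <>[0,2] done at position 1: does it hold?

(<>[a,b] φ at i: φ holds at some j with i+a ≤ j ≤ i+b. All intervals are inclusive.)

Holds

Check done at each j in [1,3]:
  j=1: true
  j=2: true
  j=3: true
Found at j=1 → formula holds.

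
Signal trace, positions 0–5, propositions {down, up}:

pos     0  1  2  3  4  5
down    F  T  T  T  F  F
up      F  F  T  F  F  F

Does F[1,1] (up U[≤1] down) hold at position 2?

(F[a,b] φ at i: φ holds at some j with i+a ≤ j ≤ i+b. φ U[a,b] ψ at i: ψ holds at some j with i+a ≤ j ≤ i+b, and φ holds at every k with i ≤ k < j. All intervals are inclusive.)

True

Check (up U[≤1] down) at each j in [3,3]:
  j=3: holds
Found at j=3 → formula holds.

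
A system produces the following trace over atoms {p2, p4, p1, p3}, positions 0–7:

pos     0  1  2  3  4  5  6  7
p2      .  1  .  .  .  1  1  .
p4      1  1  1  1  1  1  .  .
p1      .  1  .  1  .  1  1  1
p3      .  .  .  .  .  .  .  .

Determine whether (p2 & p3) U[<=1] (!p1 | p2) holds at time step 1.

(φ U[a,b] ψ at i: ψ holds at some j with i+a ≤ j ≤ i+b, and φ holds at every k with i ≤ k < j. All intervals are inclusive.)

Yes

Need some j in [1,2] with (!p1 | p2), and (p2 & p3) at every k in [1,j-1].
  j=1: (!p1 | p2) holds; no prefix to check → satisfied.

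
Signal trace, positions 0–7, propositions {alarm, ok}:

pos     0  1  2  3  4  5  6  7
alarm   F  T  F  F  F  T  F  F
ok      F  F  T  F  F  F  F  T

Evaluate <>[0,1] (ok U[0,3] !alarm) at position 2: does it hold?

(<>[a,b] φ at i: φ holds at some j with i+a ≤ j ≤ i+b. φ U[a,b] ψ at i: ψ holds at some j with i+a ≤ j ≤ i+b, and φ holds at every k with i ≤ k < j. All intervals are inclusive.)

Check (ok U[0,3] !alarm) at each j in [2,3]:
  j=2: holds
  j=3: holds
Found at j=2 → formula holds.

True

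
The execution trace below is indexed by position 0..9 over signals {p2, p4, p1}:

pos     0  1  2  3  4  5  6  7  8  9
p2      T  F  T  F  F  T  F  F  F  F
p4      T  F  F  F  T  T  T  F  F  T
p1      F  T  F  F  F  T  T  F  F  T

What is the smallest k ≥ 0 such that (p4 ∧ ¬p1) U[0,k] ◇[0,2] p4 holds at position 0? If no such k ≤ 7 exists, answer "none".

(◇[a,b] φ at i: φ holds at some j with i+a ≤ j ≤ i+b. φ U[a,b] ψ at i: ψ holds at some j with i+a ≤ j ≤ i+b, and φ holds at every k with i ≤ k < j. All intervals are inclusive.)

Need earliest j ≥ 0 with ◇[0,2] p4, and (p4 ∧ ¬p1) at every k in [0,j-1].
  j=0: rhs holds (empty prefix). k = 0.

0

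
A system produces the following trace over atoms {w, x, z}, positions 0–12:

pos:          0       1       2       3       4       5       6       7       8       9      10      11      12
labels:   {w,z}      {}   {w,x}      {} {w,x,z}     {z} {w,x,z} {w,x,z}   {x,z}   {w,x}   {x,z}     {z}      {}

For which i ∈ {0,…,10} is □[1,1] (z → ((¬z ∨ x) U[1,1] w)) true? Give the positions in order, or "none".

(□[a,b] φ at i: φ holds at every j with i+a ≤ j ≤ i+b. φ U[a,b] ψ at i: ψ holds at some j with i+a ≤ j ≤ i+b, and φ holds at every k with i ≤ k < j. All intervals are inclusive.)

0, 1, 2, 5, 7, 8

Evaluate at each i in [0,10]:
  i=0: ✓ (all of [1,1])
  i=1: ✓ (all of [2,2])
  i=2: ✓ (all of [3,3])
  i=3: ✗ (fails at j=4)
  i=4: ✗ (fails at j=5)
  i=5: ✓ (all of [6,6])
  i=6: ✗ (fails at j=7)
  i=7: ✓ (all of [8,8])
  i=8: ✓ (all of [9,9])
  i=9: ✗ (fails at j=10)
  i=10: ✗ (fails at j=11)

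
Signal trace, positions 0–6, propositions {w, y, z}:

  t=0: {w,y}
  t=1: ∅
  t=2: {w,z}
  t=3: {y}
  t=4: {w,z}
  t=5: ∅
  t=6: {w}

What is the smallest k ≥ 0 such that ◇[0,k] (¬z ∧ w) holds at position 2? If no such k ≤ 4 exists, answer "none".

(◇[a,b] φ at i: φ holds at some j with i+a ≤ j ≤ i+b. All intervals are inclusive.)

Scan j = 2,3,… for (¬z ∧ w):
  j=2: fails
  j=3: fails
  j=4: fails
  j=5: fails
  j=6: holds
First hit at j=6, so smallest k = 6-2 = 4.

4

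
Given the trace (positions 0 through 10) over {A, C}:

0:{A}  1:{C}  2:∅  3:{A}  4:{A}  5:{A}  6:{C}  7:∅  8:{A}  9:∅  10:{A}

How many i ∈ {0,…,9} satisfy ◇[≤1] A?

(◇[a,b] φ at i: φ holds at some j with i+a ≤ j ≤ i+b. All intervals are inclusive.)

Evaluate at each i in [0,9]:
  i=0: ✓ (witness j=0)
  i=1: ✗ (none in [1,2])
  i=2: ✓ (witness j=3)
  i=3: ✓ (witness j=3)
  i=4: ✓ (witness j=4)
  i=5: ✓ (witness j=5)
  i=6: ✗ (none in [6,7])
  i=7: ✓ (witness j=8)
  i=8: ✓ (witness j=8)
  i=9: ✓ (witness j=10)
Positions where it holds: {0, 2, 3, 4, 5, 7, 8, 9} → 8.

8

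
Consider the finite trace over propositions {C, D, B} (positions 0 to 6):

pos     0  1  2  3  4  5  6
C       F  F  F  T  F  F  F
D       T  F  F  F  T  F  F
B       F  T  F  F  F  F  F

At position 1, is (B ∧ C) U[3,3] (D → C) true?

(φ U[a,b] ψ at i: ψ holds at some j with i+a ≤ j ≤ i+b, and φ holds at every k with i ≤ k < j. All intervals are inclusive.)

Does not hold

Need some j in [4,4] with (D → C), and (B ∧ C) at every k in [1,j-1].
  j=4: (D → C) false.
No j in the window works → until fails.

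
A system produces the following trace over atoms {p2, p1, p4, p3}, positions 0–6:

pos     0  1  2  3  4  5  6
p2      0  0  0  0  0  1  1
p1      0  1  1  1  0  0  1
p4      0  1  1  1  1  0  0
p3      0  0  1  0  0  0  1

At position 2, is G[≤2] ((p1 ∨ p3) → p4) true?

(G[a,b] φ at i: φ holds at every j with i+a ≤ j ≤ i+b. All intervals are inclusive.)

True

Check ((p1 ∨ p3) → p4) at every j in [2,4]:
  j=2: antecedent true; consequent true → ✓
  j=3: antecedent true; consequent true → ✓
  j=4: antecedent false → ✓
All positions satisfy it → formula holds.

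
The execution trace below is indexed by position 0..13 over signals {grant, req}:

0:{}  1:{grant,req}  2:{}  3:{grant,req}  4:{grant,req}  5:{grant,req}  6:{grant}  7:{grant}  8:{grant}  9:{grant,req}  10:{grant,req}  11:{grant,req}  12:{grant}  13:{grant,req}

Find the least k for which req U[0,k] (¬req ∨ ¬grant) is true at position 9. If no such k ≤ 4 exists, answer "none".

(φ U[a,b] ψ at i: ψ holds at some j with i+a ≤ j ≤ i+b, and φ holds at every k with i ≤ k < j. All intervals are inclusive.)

Need earliest j ≥ 9 with (¬req ∨ ¬grant), and req at every k in [9,j-1].
  j=9: rhs fails.
  j=10: rhs fails.
  j=11: rhs fails.
  j=12: rhs holds; lhs holds on [9,11]. k = 3.

3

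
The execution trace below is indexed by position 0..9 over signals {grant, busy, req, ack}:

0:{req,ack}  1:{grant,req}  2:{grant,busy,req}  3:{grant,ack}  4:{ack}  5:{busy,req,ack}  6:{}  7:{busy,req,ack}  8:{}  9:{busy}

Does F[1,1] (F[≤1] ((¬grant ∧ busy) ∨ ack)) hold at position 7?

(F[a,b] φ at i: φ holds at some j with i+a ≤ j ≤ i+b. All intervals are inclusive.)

Yes

Check F[≤1] ((¬grant ∧ busy) ∨ ack) at each j in [8,8]:
  j=8: holds (witness at 9)
Found at j=8 → formula holds.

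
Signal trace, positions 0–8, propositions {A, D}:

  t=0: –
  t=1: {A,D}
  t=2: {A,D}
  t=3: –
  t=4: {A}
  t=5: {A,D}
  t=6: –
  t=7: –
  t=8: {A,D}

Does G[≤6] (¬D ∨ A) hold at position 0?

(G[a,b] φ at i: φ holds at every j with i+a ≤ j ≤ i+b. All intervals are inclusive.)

Holds

Check (¬D ∨ A) at every j in [0,6]:
  j=0: true
  j=1: true
  j=2: true
  j=3: true
  j=4: true
  j=5: true
  j=6: true
All positions satisfy it → formula holds.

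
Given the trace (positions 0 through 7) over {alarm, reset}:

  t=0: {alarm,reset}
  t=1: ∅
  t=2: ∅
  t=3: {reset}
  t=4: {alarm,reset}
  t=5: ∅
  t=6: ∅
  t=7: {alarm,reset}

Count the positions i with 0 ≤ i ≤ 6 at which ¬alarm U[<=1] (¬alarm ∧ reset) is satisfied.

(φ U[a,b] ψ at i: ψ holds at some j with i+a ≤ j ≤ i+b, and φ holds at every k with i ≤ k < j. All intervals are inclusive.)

Evaluate at each i in [0,6]:
  i=0: ✗ (no rhs in [0,1])
  i=1: ✗ (no rhs in [1,2])
  i=2: ✓ (rhs at j=3; lhs holds on [2,2])
  i=3: ✓ (rhs at j=3)
  i=4: ✗ (no rhs in [4,5])
  i=5: ✗ (no rhs in [5,6])
  i=6: ✗ (no rhs in [6,7])
Positions where it holds: {2, 3} → 2.

2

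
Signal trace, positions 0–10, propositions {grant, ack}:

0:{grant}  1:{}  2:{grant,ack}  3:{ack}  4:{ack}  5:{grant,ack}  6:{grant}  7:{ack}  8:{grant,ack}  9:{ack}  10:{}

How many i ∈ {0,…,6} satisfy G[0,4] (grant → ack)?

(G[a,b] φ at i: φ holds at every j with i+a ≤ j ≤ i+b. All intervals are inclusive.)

1

Evaluate at each i in [0,6]:
  i=0: ✗ (fails at j=0)
  i=1: ✓ (all of [1,5])
  i=2: ✗ (fails at j=6)
  i=3: ✗ (fails at j=6)
  i=4: ✗ (fails at j=6)
  i=5: ✗ (fails at j=6)
  i=6: ✗ (fails at j=6)
Positions where it holds: {1} → 1.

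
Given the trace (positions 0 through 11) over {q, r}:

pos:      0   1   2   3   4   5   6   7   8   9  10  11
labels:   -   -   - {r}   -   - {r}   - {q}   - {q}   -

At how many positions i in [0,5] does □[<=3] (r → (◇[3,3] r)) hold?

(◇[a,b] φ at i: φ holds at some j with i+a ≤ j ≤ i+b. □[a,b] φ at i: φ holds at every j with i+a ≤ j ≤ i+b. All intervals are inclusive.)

Evaluate at each i in [0,5]:
  i=0: ✓ (all of [0,3])
  i=1: ✓ (all of [1,4])
  i=2: ✓ (all of [2,5])
  i=3: ✗ (fails at j=6)
  i=4: ✗ (fails at j=6)
  i=5: ✗ (fails at j=6)
Positions where it holds: {0, 1, 2} → 3.

3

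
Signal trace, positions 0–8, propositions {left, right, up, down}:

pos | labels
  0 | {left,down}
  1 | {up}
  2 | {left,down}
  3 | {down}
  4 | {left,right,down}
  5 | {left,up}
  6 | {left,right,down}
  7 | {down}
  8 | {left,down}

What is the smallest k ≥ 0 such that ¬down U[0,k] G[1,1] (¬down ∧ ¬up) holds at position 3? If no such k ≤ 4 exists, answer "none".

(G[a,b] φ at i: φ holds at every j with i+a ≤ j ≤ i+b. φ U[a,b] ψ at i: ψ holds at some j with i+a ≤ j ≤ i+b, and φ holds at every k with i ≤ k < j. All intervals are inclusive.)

Need earliest j ≥ 3 with G[1,1] (¬down ∧ ¬up), and ¬down at every k in [3,j-1].
  j=3: rhs fails.
  j=4: rhs fails.
  j=5: rhs fails.
  j=6: rhs fails.
  j=7: rhs fails.
No witness within the range → none.

none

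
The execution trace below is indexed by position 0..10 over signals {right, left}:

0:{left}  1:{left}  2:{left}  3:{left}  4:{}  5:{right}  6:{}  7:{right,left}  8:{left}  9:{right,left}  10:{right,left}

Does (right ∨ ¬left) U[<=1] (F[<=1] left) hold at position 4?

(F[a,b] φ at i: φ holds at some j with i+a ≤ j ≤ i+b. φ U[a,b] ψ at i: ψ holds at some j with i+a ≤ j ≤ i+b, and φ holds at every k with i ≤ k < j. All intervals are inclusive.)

Need some j in [4,5] with F[<=1] left, and (right ∨ ¬left) at every k in [4,j-1].
  j=4: F[<=1] left — fails (none in [4,5]).
  j=5: F[<=1] left — fails (none in [5,6]).
No j in the window works → until fails.

False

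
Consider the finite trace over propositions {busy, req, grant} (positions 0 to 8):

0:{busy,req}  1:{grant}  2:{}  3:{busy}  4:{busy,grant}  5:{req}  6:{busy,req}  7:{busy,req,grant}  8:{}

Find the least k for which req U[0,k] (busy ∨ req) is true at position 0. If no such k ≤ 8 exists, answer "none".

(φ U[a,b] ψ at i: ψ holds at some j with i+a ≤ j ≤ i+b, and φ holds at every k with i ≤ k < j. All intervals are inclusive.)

Need earliest j ≥ 0 with (busy ∨ req), and req at every k in [0,j-1].
  j=0: rhs holds (empty prefix). k = 0.

0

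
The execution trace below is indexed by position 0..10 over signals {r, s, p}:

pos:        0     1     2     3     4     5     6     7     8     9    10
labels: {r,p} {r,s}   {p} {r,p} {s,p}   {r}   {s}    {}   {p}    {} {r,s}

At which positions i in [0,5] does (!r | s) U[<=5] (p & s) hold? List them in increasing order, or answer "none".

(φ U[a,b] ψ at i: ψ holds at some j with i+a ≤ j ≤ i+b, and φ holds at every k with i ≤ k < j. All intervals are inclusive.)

Evaluate at each i in [0,5]:
  i=0: ✗ (lhs fails at k=0 before rhs at j=4)
  i=1: ✗ (lhs fails at k=3 before rhs at j=4)
  i=2: ✗ (lhs fails at k=3 before rhs at j=4)
  i=3: ✗ (lhs fails at k=3 before rhs at j=4)
  i=4: ✓ (rhs at j=4)
  i=5: ✗ (no rhs in [5,10])

4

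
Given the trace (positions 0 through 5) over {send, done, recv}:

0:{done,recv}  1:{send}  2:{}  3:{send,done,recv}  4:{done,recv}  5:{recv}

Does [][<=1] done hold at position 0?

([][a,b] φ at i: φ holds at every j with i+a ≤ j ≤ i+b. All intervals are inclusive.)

Does not hold

Check done at every j in [0,1]:
  j=0: true
  j=1: false
Fails at j=1 → formula fails.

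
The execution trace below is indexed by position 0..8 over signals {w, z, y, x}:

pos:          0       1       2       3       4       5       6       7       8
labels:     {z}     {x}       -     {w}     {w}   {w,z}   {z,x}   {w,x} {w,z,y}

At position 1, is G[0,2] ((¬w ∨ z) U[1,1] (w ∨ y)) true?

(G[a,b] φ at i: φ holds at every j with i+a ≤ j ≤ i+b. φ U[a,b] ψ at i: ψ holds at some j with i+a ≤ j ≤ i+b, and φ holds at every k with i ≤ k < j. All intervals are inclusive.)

No

Check ((¬w ∨ z) U[1,1] (w ∨ y)) at every j in [1,3]:
  j=1: fails
  j=2: holds
  j=3: fails
Fails at j=1 → formula fails.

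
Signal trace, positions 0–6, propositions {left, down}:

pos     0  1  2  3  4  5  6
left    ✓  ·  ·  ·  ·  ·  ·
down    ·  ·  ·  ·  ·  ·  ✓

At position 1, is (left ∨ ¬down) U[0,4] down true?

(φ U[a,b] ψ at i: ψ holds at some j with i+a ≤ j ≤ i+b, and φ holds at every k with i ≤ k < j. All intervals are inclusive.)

Does not hold

Need some j in [1,5] with down, and (left ∨ ¬down) at every k in [1,j-1].
  j=1: down false.
  j=2: down false.
  j=3: down false.
  j=4: down false.
  j=5: down false.
No j in the window works → until fails.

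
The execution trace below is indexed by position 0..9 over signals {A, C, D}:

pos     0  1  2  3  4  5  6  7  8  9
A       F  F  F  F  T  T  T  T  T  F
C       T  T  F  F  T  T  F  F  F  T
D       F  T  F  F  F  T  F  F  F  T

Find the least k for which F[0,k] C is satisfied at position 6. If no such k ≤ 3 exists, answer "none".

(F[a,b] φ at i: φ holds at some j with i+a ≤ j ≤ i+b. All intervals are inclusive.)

3

Scan j = 6,7,… for C:
  j=6: fails
  j=7: fails
  j=8: fails
  j=9: holds
First hit at j=9, so smallest k = 9-6 = 3.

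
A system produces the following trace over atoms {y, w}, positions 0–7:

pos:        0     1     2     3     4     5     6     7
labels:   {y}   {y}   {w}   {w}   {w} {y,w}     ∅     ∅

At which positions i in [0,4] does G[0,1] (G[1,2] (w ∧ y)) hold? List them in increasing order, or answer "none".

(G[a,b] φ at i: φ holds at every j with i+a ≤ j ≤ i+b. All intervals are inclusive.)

Evaluate at each i in [0,4]:
  i=0: ✗ (fails at j=0)
  i=1: ✗ (fails at j=1)
  i=2: ✗ (fails at j=2)
  i=3: ✗ (fails at j=3)
  i=4: ✗ (fails at j=4)

none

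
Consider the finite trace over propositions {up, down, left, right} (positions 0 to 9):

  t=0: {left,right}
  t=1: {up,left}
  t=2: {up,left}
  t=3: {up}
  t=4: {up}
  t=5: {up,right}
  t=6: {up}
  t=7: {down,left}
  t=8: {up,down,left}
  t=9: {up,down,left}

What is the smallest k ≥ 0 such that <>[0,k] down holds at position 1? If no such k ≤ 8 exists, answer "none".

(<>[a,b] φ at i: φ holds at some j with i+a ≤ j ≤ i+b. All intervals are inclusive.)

6

Scan j = 1,2,… for down:
  j=1: fails
  j=2: fails
  j=3: fails
  j=4: fails
  j=5: fails
  j=6: fails
  j=7: holds
First hit at j=7, so smallest k = 7-1 = 6.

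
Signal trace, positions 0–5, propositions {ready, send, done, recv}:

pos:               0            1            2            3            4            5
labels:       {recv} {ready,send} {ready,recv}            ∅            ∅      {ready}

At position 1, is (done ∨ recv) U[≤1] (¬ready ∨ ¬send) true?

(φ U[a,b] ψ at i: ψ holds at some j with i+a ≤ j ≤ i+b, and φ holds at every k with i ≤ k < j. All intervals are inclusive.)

Need some j in [1,2] with (¬ready ∨ ¬send), and (done ∨ recv) at every k in [1,j-1].
  j=1: (¬ready ∨ ¬send) false.
  j=2: (¬ready ∨ ¬send) holds, but (done ∨ recv) fails at k=1 → not this j.
No j in the window works → until fails.

Does not hold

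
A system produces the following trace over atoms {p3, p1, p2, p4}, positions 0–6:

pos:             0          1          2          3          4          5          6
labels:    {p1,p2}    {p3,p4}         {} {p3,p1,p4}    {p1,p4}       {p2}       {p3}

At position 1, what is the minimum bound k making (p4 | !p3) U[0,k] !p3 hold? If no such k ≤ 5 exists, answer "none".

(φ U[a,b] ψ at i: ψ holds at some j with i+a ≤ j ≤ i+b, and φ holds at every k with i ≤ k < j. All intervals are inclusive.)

Need earliest j ≥ 1 with !p3, and (p4 | !p3) at every k in [1,j-1].
  j=1: rhs fails.
  j=2: rhs holds; lhs holds on [1,1]. k = 1.

1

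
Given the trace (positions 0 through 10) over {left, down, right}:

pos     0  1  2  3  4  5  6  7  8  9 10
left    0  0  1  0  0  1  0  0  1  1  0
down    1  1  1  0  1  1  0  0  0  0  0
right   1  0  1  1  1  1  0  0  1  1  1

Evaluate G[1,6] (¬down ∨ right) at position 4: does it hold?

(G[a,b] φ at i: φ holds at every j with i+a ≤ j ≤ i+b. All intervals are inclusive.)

Yes

Check (¬down ∨ right) at every j in [5,10]:
  j=5: true
  j=6: true
  j=7: true
  j=8: true
  j=9: true
  j=10: true
All positions satisfy it → formula holds.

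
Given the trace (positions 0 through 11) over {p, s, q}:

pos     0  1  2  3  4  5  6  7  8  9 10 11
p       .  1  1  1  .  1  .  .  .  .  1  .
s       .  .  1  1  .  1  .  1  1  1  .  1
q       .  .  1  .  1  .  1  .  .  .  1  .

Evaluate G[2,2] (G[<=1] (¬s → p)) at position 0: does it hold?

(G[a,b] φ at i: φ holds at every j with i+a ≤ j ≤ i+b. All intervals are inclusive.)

Holds

Check G[<=1] (¬s → p) at every j in [2,2]:
  j=2: holds on [2,3]
All positions satisfy it → formula holds.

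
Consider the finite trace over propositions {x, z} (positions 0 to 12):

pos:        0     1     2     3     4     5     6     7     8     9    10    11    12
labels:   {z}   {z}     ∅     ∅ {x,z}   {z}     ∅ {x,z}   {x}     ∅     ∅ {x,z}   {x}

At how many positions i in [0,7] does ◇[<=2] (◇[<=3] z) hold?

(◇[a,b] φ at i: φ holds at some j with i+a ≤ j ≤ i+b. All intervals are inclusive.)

8

Evaluate at each i in [0,7]:
  i=0: ✓ (witness j=0)
  i=1: ✓ (witness j=1)
  i=2: ✓ (witness j=2)
  i=3: ✓ (witness j=3)
  i=4: ✓ (witness j=4)
  i=5: ✓ (witness j=5)
  i=6: ✓ (witness j=6)
  i=7: ✓ (witness j=7)
Positions where it holds: {0, 1, 2, 3, 4, 5, 6, 7} → 8.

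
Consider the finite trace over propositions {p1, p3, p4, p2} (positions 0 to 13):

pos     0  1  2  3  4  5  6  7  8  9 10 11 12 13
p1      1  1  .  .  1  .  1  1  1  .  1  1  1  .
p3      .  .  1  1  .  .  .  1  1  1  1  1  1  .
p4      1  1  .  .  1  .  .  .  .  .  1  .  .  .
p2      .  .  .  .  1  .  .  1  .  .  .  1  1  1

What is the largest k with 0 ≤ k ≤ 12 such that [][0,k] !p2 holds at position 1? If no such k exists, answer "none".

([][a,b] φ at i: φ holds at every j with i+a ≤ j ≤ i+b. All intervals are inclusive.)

2

!p2 must hold from j=1 onward; find where it first fails.
  j=1: holds
  j=2: holds
  j=3: holds
  j=4: fails
Holds on [1,3], so largest k = 2.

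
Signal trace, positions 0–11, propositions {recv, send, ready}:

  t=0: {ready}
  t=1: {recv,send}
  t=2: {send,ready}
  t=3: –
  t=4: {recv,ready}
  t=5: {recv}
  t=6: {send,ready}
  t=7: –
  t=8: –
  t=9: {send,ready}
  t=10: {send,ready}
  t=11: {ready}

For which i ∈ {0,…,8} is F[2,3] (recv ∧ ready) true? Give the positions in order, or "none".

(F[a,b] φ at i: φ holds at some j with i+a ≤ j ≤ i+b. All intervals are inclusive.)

1, 2

Evaluate at each i in [0,8]:
  i=0: ✗ (none in [2,3])
  i=1: ✓ (witness j=4)
  i=2: ✓ (witness j=4)
  i=3: ✗ (none in [5,6])
  i=4: ✗ (none in [6,7])
  i=5: ✗ (none in [7,8])
  i=6: ✗ (none in [8,9])
  i=7: ✗ (none in [9,10])
  i=8: ✗ (none in [10,11])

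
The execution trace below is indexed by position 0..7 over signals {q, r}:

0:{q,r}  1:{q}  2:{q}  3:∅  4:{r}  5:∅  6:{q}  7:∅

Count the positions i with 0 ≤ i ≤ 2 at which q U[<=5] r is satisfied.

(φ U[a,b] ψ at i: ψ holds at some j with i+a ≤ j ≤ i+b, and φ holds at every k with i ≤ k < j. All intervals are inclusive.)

Evaluate at each i in [0,2]:
  i=0: ✓ (rhs at j=0)
  i=1: ✗ (lhs fails at k=3 before rhs at j=4)
  i=2: ✗ (lhs fails at k=3 before rhs at j=4)
Positions where it holds: {0} → 1.

1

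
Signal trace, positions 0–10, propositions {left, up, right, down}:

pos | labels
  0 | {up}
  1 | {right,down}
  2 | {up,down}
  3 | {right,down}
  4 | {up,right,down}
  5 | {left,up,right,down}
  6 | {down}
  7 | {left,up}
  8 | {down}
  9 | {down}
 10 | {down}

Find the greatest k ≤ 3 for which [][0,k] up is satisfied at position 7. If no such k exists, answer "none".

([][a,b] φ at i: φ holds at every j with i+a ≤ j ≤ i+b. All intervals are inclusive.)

up must hold from j=7 onward; find where it first fails.
  j=7: holds
  j=8: fails
Holds on [7,7], so largest k = 0.

0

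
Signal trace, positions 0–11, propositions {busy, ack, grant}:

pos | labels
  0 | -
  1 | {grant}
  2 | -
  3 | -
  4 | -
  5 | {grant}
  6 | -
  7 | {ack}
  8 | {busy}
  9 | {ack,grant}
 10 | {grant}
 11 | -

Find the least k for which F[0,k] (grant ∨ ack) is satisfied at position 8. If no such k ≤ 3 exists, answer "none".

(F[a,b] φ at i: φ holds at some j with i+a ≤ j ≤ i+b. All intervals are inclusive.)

1

Scan j = 8,9,… for (grant ∨ ack):
  j=8: fails
  j=9: holds
First hit at j=9, so smallest k = 9-8 = 1.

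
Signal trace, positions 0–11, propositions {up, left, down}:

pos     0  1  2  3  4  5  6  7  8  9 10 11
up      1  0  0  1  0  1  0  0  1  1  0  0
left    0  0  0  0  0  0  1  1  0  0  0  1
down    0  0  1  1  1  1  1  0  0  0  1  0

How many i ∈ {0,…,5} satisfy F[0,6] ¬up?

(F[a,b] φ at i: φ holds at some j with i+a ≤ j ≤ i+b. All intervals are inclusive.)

6

Evaluate at each i in [0,5]:
  i=0: ✓ (witness j=1)
  i=1: ✓ (witness j=1)
  i=2: ✓ (witness j=2)
  i=3: ✓ (witness j=4)
  i=4: ✓ (witness j=4)
  i=5: ✓ (witness j=6)
Positions where it holds: {0, 1, 2, 3, 4, 5} → 6.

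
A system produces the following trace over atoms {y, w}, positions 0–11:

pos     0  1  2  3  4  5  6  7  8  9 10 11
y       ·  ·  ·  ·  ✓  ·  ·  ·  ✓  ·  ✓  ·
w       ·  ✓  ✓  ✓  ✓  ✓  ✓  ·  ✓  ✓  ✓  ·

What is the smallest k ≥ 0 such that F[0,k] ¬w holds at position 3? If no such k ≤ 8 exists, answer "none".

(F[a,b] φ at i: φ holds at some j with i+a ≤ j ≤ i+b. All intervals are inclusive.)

4

Scan j = 3,4,… for ¬w:
  j=3: fails
  j=4: fails
  j=5: fails
  j=6: fails
  j=7: holds
First hit at j=7, so smallest k = 7-3 = 4.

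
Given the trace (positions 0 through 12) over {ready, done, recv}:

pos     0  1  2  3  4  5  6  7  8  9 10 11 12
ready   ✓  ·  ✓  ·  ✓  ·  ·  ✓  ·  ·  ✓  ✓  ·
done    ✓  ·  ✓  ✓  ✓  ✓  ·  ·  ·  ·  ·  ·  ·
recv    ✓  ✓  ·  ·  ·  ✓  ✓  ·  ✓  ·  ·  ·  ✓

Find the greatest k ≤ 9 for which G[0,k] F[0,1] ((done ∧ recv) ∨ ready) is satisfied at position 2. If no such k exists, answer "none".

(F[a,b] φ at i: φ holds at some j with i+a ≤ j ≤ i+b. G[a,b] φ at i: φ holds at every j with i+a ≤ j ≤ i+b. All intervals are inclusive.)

5

F[0,1] ((done ∧ recv) ∨ ready) must hold from j=2 onward; find where it first fails.
  j=2: holds
  j=3: holds
  j=4: holds
  j=5: holds
  j=6: holds
  j=7: holds
  j=8: fails
Holds on [2,7], so largest k = 5.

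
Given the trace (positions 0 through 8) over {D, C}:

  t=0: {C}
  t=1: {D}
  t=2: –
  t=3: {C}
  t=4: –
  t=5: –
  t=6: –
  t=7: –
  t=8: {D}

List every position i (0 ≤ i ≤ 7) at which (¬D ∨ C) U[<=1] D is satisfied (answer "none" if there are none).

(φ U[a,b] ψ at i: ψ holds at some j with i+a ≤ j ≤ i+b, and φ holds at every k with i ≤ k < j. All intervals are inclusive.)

Evaluate at each i in [0,7]:
  i=0: ✓ (rhs at j=1; lhs holds on [0,0])
  i=1: ✓ (rhs at j=1)
  i=2: ✗ (no rhs in [2,3])
  i=3: ✗ (no rhs in [3,4])
  i=4: ✗ (no rhs in [4,5])
  i=5: ✗ (no rhs in [5,6])
  i=6: ✗ (no rhs in [6,7])
  i=7: ✓ (rhs at j=8; lhs holds on [7,7])

0, 1, 7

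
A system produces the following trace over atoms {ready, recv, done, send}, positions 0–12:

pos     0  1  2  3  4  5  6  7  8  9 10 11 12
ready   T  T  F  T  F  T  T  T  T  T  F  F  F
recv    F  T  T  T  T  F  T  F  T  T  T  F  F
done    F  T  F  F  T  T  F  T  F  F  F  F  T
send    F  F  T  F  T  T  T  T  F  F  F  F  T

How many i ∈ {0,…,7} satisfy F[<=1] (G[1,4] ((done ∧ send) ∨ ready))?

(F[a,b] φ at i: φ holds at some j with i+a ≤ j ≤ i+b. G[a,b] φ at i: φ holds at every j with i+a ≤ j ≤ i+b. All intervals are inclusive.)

Evaluate at each i in [0,7]:
  i=0: ✗ (none in [0,1])
  i=1: ✓ (witness j=2)
  i=2: ✓ (witness j=2)
  i=3: ✓ (witness j=3)
  i=4: ✓ (witness j=4)
  i=5: ✓ (witness j=5)
  i=6: ✗ (none in [6,7])
  i=7: ✗ (none in [7,8])
Positions where it holds: {1, 2, 3, 4, 5} → 5.

5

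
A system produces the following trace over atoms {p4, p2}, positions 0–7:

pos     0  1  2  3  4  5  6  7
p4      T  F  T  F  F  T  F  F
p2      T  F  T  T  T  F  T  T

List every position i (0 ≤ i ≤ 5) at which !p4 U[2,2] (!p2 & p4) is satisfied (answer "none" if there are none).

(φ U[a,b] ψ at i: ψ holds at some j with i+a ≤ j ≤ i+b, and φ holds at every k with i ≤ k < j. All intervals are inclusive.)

Evaluate at each i in [0,5]:
  i=0: ✗ (no rhs in [2,2])
  i=1: ✗ (no rhs in [3,3])
  i=2: ✗ (no rhs in [4,4])
  i=3: ✓ (rhs at j=5; lhs holds on [3,4])
  i=4: ✗ (no rhs in [6,6])
  i=5: ✗ (no rhs in [7,7])

3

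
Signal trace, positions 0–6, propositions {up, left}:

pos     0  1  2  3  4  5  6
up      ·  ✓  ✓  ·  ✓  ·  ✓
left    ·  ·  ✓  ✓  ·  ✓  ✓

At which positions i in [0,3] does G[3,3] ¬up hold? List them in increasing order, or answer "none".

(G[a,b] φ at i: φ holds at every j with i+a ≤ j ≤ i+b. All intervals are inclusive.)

Evaluate at each i in [0,3]:
  i=0: ✓ (all of [3,3])
  i=1: ✗ (fails at j=4)
  i=2: ✓ (all of [5,5])
  i=3: ✗ (fails at j=6)

0, 2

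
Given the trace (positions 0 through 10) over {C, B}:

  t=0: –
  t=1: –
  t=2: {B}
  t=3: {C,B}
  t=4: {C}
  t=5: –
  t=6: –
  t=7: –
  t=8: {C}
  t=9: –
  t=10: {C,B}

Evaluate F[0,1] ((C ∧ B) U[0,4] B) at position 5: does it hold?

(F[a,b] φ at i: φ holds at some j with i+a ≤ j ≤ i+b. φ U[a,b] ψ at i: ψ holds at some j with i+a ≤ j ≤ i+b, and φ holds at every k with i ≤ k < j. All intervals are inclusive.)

Does not hold

Check ((C ∧ B) U[0,4] B) at each j in [5,6]:
  j=5: fails
  j=6: fails
No position in the window satisfies it → formula fails.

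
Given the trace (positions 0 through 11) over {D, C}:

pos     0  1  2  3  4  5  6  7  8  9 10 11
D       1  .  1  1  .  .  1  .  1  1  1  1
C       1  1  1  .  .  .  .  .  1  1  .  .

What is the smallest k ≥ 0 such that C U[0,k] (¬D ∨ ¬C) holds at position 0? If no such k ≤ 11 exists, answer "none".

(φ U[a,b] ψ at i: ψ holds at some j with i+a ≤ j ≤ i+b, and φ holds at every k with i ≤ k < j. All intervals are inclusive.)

Need earliest j ≥ 0 with (¬D ∨ ¬C), and C at every k in [0,j-1].
  j=0: rhs fails.
  j=1: rhs holds; lhs holds on [0,0]. k = 1.

1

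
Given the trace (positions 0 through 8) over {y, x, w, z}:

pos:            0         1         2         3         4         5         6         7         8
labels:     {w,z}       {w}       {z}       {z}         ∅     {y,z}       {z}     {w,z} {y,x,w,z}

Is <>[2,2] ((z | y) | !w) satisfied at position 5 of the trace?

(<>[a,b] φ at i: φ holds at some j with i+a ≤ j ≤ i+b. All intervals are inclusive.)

Holds

Check ((z | y) | !w) at each j in [7,7]:
  j=7: true
Found at j=7 → formula holds.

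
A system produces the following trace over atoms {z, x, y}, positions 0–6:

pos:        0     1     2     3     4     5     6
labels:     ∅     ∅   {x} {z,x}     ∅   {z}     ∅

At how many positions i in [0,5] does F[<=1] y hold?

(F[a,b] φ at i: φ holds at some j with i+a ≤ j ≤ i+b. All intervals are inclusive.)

Evaluate at each i in [0,5]:
  i=0: ✗ (none in [0,1])
  i=1: ✗ (none in [1,2])
  i=2: ✗ (none in [2,3])
  i=3: ✗ (none in [3,4])
  i=4: ✗ (none in [4,5])
  i=5: ✗ (none in [5,6])
Positions where it holds: {} → 0.

0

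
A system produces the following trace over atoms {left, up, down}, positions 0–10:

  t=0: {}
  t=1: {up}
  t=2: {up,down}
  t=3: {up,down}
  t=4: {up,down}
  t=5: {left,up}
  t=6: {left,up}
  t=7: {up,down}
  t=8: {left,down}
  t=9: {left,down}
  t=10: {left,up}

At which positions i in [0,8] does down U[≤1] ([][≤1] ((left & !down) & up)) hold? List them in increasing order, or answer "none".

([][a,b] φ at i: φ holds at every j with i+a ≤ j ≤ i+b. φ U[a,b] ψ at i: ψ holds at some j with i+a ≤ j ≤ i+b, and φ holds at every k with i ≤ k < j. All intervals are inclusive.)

4, 5

Evaluate at each i in [0,8]:
  i=0: ✗ (no rhs in [0,1])
  i=1: ✗ (no rhs in [1,2])
  i=2: ✗ (no rhs in [2,3])
  i=3: ✗ (no rhs in [3,4])
  i=4: ✓ (rhs at j=5; lhs holds on [4,4])
  i=5: ✓ (rhs at j=5)
  i=6: ✗ (no rhs in [6,7])
  i=7: ✗ (no rhs in [7,8])
  i=8: ✗ (no rhs in [8,9])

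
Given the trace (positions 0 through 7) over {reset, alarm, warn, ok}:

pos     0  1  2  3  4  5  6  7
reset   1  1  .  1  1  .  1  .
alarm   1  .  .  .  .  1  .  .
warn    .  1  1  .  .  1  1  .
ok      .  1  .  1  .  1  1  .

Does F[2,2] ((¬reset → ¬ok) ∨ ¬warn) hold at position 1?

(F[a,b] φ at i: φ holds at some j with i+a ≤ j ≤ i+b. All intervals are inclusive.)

Yes

Check ((¬reset → ¬ok) ∨ ¬warn) at each j in [3,3]:
  j=3: true
Found at j=3 → formula holds.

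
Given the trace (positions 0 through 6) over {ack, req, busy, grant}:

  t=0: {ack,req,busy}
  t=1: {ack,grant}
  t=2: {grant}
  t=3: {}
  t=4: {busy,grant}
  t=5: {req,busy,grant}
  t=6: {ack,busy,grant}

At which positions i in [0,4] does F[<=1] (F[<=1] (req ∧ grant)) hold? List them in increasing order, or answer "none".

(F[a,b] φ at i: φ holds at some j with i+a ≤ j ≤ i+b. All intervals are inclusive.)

3, 4

Evaluate at each i in [0,4]:
  i=0: ✗ (none in [0,1])
  i=1: ✗ (none in [1,2])
  i=2: ✗ (none in [2,3])
  i=3: ✓ (witness j=4)
  i=4: ✓ (witness j=4)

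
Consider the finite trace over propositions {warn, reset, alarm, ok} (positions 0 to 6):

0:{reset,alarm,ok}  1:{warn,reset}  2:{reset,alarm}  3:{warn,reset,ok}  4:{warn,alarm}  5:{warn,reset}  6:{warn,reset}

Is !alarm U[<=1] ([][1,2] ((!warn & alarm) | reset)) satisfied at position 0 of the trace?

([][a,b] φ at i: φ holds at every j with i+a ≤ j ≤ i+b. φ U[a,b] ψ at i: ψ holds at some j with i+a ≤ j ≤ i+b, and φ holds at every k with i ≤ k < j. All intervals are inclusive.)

Need some j in [0,1] with [][1,2] ((!warn & alarm) | reset), and !alarm at every k in [0,j-1].
  j=0: [][1,2] ((!warn & alarm) | reset) holds; no prefix to check → satisfied.

Yes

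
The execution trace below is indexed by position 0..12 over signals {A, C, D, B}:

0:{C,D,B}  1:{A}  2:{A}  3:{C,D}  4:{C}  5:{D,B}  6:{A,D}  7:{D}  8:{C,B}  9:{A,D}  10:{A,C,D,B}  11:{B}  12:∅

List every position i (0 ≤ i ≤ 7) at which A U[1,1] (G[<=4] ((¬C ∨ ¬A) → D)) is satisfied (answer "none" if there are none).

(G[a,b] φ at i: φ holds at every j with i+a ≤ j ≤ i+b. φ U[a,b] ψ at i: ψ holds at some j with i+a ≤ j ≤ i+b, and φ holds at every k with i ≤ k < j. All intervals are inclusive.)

Evaluate at each i in [0,7]:
  i=0: ✗ (no rhs in [1,1])
  i=1: ✗ (no rhs in [2,2])
  i=2: ✗ (no rhs in [3,3])
  i=3: ✗ (no rhs in [4,4])
  i=4: ✗ (no rhs in [5,5])
  i=5: ✗ (no rhs in [6,6])
  i=6: ✗ (no rhs in [7,7])
  i=7: ✗ (no rhs in [8,8])

none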